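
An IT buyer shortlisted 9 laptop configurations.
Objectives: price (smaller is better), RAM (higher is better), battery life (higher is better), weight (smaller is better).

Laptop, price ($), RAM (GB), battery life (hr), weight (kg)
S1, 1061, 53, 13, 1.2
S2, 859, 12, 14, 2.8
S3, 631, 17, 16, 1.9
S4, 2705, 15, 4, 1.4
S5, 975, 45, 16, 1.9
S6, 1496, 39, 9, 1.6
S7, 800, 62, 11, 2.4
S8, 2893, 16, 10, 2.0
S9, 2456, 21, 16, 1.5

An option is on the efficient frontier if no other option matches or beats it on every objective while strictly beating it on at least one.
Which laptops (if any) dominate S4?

S1: price 1061≤2705, RAM 53≥15, battery life 13≥4, weight 1.2≤1.4 — dominates S4.
Others (S2, S3, S5, S6, S7, S8, S9) are each worse than S4 on at least one objective.

S1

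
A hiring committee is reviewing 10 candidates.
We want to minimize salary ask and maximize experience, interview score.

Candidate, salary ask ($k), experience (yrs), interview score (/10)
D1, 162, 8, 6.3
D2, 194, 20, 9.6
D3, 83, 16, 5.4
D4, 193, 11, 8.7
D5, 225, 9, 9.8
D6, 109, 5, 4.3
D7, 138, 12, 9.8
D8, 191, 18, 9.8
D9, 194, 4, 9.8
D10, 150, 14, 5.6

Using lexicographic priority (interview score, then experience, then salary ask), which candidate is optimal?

First maximize interview score: best is 9.8, kept {D5, D7, D8, D9}.
Then maximize experience: best is 18, kept {D8}.

D8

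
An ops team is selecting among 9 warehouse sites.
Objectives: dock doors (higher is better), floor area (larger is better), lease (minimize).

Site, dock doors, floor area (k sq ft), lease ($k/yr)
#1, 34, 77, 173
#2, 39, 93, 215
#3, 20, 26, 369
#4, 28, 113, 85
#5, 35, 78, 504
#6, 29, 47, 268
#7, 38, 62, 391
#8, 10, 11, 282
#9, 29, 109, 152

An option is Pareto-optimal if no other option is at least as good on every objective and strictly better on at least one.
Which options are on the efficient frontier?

#1: not dominated.
#2: not dominated (best dock doors).
#3: dominated by #1 (dock doors 34≥20, floor area 77≥26, lease 173≤369).
#4: not dominated (best floor area).
#5: dominated by #2 (dock doors 39≥35, floor area 93≥78, lease 215≤504).
#6: dominated by #1 (dock doors 34≥29, floor area 77≥47, lease 173≤268).
#7: dominated by #2 (dock doors 39≥38, floor area 93≥62, lease 215≤391).
#8: dominated by #1 (dock doors 34≥10, floor area 77≥11, lease 173≤282).
#9: not dominated.

#1, #2, #4, #9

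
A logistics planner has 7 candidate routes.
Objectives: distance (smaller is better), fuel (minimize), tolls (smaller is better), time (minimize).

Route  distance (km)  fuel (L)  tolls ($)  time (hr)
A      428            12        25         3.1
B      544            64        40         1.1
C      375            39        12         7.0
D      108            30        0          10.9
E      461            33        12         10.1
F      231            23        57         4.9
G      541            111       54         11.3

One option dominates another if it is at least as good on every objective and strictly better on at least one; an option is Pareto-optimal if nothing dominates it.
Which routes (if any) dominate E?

A: worse on tolls (25 vs 12).
B: worse on distance (544 vs 461).
C: worse on fuel (39 vs 33).
D: worse on time (10.9 vs 10.1).
F: worse on tolls (57 vs 12).
G: worse on distance (541 vs 461).
No option dominates E.

none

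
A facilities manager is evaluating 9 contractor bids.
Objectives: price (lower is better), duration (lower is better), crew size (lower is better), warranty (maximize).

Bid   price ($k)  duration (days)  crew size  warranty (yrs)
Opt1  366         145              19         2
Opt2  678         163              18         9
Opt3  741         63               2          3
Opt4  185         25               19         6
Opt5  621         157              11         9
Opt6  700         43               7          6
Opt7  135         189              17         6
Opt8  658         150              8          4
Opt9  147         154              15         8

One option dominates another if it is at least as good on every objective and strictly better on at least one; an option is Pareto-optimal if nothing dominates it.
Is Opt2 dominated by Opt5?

Yes

Opt5 vs Opt2: price 621≤678, duration 157≤163, crew size 11≤18, warranty 9≥9 — Opt5 is at least as good on every objective with at least one strict improvement.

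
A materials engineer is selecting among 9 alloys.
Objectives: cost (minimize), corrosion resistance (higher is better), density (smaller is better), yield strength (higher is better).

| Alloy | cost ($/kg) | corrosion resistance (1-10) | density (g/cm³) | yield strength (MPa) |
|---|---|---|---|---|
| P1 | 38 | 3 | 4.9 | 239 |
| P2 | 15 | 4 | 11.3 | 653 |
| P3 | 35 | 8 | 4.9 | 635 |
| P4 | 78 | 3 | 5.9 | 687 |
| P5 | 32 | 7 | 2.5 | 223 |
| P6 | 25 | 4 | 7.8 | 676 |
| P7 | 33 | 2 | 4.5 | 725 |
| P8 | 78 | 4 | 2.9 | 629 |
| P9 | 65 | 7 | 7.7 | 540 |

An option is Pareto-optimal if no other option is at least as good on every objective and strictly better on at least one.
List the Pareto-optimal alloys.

P2, P3, P4, P5, P6, P7, P8

P1: dominated by P3 (cost 35≤38, corrosion resistance 8≥3, density 4.9≤4.9, yield strength 635≥239).
P2: not dominated (best cost).
P3: not dominated (best corrosion resistance).
P4: not dominated.
P5: not dominated (best density).
P6: not dominated.
P7: not dominated (best yield strength).
P8: not dominated.
P9: dominated by P3 (cost 35≤65, corrosion resistance 8≥7, density 4.9≤7.7, yield strength 635≥540).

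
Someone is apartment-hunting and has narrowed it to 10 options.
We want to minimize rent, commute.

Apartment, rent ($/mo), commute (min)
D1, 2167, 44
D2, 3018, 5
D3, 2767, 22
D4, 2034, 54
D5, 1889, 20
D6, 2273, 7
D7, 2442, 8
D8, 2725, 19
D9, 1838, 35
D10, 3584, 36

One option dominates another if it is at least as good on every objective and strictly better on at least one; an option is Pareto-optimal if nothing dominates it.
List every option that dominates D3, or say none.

D5: rent 1889≤2767, commute 20≤22 — dominates D3.
D6: rent 2273≤2767, commute 7≤22 — dominates D3.
D7: rent 2442≤2767, commute 8≤22 — dominates D3.
D8: rent 2725≤2767, commute 19≤22 — dominates D3.
Others (D1, D2, D4, D9, D10) are each worse than D3 on at least one objective.

D5, D6, D7, D8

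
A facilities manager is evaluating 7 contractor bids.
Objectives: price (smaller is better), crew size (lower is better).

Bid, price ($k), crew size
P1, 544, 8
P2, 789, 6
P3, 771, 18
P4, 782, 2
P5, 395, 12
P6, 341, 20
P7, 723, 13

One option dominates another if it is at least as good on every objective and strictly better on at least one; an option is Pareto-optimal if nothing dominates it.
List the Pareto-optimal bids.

P1: not dominated.
P2: dominated by P4 (price 782≤789, crew size 2≤6).
P3: dominated by P1 (price 544≤771, crew size 8≤18).
P4: not dominated (best crew size).
P5: not dominated.
P6: not dominated (best price).
P7: dominated by P1 (price 544≤723, crew size 8≤13).

P1, P4, P5, P6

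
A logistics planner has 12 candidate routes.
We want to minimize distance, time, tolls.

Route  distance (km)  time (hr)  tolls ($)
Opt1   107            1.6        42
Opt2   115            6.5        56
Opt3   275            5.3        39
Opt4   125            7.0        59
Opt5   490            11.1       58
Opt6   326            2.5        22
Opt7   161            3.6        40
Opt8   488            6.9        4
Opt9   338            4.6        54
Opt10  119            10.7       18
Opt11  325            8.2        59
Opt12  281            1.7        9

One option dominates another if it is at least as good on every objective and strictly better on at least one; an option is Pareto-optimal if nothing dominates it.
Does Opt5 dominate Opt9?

Opt5 vs Opt9: Opt5 is worse on distance (490 vs 338), so it does not dominate Opt9.

No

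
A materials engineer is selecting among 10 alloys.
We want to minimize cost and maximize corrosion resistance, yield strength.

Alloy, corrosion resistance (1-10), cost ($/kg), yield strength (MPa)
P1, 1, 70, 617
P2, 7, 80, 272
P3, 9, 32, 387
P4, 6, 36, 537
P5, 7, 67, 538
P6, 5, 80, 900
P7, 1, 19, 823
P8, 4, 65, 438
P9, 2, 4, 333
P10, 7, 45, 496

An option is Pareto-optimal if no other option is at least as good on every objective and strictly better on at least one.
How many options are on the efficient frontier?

P1: dominated by P7 (corrosion resistance 1≥1, cost 19≤70, yield strength 823≥617).
P2: dominated by P3 (corrosion resistance 9≥7, cost 32≤80, yield strength 387≥272).
P3: not dominated (best corrosion resistance).
P4: not dominated.
P5: not dominated.
P6: not dominated (best yield strength).
P7: not dominated.
P8: dominated by P4 (corrosion resistance 6≥4, cost 36≤65, yield strength 537≥438).
P9: not dominated (best cost).
P10: not dominated.
Pareto-optimal: P3, P4, P5, P6, P7, P9, P10 → 7.

7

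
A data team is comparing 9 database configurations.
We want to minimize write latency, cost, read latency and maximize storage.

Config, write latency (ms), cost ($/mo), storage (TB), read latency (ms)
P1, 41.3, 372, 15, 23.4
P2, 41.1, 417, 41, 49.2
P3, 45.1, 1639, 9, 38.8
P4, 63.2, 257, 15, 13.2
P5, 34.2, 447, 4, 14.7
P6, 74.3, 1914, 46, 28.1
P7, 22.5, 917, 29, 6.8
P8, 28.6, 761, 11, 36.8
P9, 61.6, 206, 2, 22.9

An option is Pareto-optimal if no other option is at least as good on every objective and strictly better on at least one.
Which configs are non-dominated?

P1: not dominated.
P2: not dominated.
P3: dominated by P1 (write latency 41.3≤45.1, cost 372≤1639, storage 15≥9, read latency 23.4≤38.8).
P4: not dominated.
P5: not dominated.
P6: not dominated (best storage).
P7: not dominated (best write latency).
P8: not dominated.
P9: not dominated (best cost).

P1, P2, P4, P5, P6, P7, P8, P9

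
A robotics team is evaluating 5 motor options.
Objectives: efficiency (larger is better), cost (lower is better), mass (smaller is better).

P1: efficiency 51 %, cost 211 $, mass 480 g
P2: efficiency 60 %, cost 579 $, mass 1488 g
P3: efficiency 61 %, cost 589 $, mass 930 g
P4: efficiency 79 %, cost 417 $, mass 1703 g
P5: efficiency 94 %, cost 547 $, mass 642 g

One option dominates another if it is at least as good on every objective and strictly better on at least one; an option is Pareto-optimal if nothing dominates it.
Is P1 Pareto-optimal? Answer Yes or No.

P2: worse on cost (579 vs 211).
P3: worse on cost (589 vs 211).
P4: worse on cost (417 vs 211).
P5: worse on cost (547 vs 211).
No option is at least as good as P1 on every objective and strictly better on one.

Yes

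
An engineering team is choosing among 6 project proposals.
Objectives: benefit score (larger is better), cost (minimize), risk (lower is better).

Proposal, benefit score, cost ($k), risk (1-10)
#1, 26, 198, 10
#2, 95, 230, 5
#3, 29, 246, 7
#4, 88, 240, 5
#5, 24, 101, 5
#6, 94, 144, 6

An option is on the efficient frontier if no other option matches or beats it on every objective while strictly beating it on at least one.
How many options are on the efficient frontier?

3

#1: dominated by #6 (benefit score 94≥26, cost 144≤198, risk 6≤10).
#2: not dominated (best benefit score).
#3: dominated by #2 (benefit score 95≥29, cost 230≤246, risk 5≤7).
#4: dominated by #2 (benefit score 95≥88, cost 230≤240, risk 5≤5).
#5: not dominated (best cost).
#6: not dominated.
Pareto-optimal: #2, #5, #6 → 3.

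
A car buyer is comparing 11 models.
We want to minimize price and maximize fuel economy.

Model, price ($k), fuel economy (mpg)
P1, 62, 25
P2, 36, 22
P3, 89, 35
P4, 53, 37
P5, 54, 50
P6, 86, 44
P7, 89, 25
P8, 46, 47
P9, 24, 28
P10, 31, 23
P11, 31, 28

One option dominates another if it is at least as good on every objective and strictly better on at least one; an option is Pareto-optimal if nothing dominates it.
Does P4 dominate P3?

Yes

P4 vs P3: price 53≤89, fuel economy 37≥35 — P4 is at least as good on every objective with at least one strict improvement.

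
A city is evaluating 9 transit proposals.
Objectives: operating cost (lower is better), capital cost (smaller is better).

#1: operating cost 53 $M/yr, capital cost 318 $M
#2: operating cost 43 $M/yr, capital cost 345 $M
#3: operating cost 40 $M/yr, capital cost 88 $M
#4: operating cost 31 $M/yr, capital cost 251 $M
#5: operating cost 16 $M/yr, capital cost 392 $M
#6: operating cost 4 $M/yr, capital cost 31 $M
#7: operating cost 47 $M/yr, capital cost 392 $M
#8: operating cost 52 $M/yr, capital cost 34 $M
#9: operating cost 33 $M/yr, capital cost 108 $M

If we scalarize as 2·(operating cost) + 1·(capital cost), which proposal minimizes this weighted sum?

#6

#1: 2·53 + 1·318 = 424
#2: 2·43 + 1·345 = 431
#3: 2·40 + 1·88 = 168
#4: 2·31 + 1·251 = 313
#5: 2·16 + 1·392 = 424
#6: 2·4 + 1·31 = 39
#7: 2·47 + 1·392 = 486
#8: 2·52 + 1·34 = 138
#9: 2·33 + 1·108 = 174
Lowest: #6 at 39.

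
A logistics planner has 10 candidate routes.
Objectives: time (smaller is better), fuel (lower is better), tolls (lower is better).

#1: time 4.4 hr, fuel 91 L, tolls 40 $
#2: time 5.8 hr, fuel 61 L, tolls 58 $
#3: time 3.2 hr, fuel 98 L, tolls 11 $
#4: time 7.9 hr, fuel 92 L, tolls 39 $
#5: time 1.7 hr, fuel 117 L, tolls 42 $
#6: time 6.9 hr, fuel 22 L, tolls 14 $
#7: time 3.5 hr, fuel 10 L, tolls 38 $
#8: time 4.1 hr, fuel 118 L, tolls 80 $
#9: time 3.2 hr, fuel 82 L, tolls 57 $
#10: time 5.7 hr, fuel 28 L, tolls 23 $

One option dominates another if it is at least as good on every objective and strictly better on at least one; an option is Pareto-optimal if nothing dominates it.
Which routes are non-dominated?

#1: dominated by #7 (time 3.5≤4.4, fuel 10≤91, tolls 38≤40).
#2: dominated by #7 (time 3.5≤5.8, fuel 10≤61, tolls 38≤58).
#3: not dominated (best tolls).
#4: dominated by #6 (time 6.9≤7.9, fuel 22≤92, tolls 14≤39).
#5: not dominated (best time).
#6: not dominated.
#7: not dominated (best fuel).
#8: dominated by #3 (time 3.2≤4.1, fuel 98≤118, tolls 11≤80).
#9: not dominated.
#10: not dominated.

#3, #5, #6, #7, #9, #10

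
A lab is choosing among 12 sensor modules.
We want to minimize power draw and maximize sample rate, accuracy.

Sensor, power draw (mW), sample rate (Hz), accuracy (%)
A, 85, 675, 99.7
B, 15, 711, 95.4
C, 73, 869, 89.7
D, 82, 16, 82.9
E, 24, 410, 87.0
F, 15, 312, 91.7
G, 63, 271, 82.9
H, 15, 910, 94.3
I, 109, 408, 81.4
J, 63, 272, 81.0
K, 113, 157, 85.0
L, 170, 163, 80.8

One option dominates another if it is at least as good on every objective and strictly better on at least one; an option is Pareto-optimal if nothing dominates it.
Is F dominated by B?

B vs F: power draw 15≤15, sample rate 711≥312, accuracy 95.4≥91.7 — B is at least as good on every objective with at least one strict improvement.

Yes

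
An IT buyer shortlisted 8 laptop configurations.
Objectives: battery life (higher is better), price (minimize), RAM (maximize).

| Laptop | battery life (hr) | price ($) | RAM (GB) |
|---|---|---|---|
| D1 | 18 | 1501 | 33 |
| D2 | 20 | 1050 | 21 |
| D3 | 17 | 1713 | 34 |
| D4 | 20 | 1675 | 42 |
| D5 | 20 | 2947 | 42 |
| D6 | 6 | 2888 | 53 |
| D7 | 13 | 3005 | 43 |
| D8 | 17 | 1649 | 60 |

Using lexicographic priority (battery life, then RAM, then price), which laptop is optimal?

First maximize battery life: best is 20, kept {D2, D4, D5}.
Then maximize RAM: best is 42, kept {D4, D5}.
Then minimize price: best is 1675, kept {D4}.

D4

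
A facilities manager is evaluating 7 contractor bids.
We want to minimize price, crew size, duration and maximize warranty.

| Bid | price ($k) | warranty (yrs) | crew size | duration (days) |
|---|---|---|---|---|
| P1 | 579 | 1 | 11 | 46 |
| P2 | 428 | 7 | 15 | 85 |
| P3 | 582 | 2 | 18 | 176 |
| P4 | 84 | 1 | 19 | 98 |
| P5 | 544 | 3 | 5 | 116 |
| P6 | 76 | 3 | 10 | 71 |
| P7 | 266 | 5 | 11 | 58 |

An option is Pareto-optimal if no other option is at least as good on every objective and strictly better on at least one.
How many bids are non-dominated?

P1: not dominated (best duration).
P2: not dominated (best warranty).
P3: dominated by P2 (price 428≤582, warranty 7≥2, crew size 15≤18, duration 85≤176).
P4: dominated by P6 (price 76≤84, warranty 3≥1, crew size 10≤19, duration 71≤98).
P5: not dominated (best crew size).
P6: not dominated (best price).
P7: not dominated.
Pareto-optimal: P1, P2, P5, P6, P7 → 5.

5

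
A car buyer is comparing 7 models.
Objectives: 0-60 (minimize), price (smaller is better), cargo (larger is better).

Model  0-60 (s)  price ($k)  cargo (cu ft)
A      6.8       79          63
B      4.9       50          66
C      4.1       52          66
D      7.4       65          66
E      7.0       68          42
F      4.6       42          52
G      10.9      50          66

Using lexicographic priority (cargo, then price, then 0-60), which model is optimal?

First maximize cargo: best is 66, kept {B, C, D, G}.
Then minimize price: best is 50, kept {B, G}.
Then minimize 0-60: best is 4.9, kept {B}.

B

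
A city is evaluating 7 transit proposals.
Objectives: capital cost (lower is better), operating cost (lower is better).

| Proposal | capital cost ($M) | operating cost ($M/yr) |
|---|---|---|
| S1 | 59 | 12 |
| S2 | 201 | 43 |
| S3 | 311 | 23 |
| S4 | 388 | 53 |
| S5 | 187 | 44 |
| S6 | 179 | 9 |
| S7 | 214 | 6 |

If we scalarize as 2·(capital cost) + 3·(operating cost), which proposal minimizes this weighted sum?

S1

S1: 2·59 + 3·12 = 154
S2: 2·201 + 3·43 = 531
S3: 2·311 + 3·23 = 691
S4: 2·388 + 3·53 = 935
S5: 2·187 + 3·44 = 506
S6: 2·179 + 3·9 = 385
S7: 2·214 + 3·6 = 446
Lowest: S1 at 154.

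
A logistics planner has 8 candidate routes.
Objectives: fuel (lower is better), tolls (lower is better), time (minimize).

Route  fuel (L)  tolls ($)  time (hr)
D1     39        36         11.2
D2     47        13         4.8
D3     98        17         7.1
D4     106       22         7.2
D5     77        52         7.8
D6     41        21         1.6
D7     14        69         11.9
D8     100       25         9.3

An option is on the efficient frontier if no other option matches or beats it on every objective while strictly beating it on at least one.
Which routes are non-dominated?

D1: not dominated.
D2: not dominated (best tolls).
D3: dominated by D2 (fuel 47≤98, tolls 13≤17, time 4.8≤7.1).
D4: dominated by D2 (fuel 47≤106, tolls 13≤22, time 4.8≤7.2).
D5: dominated by D2 (fuel 47≤77, tolls 13≤52, time 4.8≤7.8).
D6: not dominated (best time).
D7: not dominated (best fuel).
D8: dominated by D2 (fuel 47≤100, tolls 13≤25, time 4.8≤9.3).

D1, D2, D6, D7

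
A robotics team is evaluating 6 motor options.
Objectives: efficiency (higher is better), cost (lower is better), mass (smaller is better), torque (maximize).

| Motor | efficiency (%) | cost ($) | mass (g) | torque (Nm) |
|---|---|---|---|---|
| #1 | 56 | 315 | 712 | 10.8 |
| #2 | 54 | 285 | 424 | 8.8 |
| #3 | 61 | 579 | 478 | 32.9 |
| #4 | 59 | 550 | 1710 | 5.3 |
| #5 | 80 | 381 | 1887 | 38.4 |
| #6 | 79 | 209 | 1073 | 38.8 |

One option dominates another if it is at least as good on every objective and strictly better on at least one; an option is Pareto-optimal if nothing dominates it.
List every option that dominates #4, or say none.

#6: efficiency 79≥59, cost 209≤550, mass 1073≤1710, torque 38.8≥5.3 — dominates #4.
Others (#1, #2, #3, #5) are each worse than #4 on at least one objective.

#6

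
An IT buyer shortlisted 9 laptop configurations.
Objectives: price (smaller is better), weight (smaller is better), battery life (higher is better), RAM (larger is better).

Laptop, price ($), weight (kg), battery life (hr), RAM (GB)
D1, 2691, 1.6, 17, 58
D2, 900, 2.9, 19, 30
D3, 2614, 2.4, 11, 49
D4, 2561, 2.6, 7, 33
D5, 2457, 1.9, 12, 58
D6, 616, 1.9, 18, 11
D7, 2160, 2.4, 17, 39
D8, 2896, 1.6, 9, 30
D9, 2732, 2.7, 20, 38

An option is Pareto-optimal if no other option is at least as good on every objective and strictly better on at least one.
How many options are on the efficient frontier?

6

D1: not dominated.
D2: not dominated.
D3: dominated by D5 (price 2457≤2614, weight 1.9≤2.4, battery life 12≥11, RAM 58≥49).
D4: dominated by D5 (price 2457≤2561, weight 1.9≤2.6, battery life 12≥7, RAM 58≥33).
D5: not dominated.
D6: not dominated (best price).
D7: not dominated.
D8: dominated by D1 (price 2691≤2896, weight 1.6≤1.6, battery life 17≥9, RAM 58≥30).
D9: not dominated (best battery life).
Pareto-optimal: D1, D2, D5, D6, D7, D9 → 6.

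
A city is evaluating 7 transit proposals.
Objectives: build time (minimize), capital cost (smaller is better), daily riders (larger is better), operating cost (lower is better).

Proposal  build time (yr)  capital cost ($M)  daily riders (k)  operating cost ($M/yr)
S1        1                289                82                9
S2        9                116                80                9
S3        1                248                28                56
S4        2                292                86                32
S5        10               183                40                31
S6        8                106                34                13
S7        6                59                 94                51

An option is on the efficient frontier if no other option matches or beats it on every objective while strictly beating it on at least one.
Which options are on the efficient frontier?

S1: not dominated.
S2: not dominated.
S3: not dominated.
S4: not dominated.
S5: dominated by S2 (build time 9≤10, capital cost 116≤183, daily riders 80≥40, operating cost 9≤31).
S6: not dominated.
S7: not dominated (best capital cost).

S1, S2, S3, S4, S6, S7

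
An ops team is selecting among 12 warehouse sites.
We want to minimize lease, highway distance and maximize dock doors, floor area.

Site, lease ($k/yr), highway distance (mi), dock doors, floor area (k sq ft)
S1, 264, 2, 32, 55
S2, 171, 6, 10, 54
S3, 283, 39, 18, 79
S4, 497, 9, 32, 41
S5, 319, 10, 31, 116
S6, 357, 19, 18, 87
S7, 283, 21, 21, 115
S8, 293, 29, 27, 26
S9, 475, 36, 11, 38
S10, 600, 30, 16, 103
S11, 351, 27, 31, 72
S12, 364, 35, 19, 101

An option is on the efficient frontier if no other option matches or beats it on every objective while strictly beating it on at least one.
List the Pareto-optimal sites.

S1, S2, S5, S7

S1: not dominated (best highway distance).
S2: not dominated (best lease).
S3: dominated by S7 (lease 283≤283, highway distance 21≤39, dock doors 21≥18, floor area 115≥79).
S4: dominated by S1 (lease 264≤497, highway distance 2≤9, dock doors 32≥32, floor area 55≥41).
S5: not dominated (best floor area).
S6: dominated by S5 (lease 319≤357, highway distance 10≤19, dock doors 31≥18, floor area 116≥87).
S7: not dominated.
S8: dominated by S1 (lease 264≤293, highway distance 2≤29, dock doors 32≥27, floor area 55≥26).
S9: dominated by S1 (lease 264≤475, highway distance 2≤36, dock doors 32≥11, floor area 55≥38).
S10: dominated by S5 (lease 319≤600, highway distance 10≤30, dock doors 31≥16, floor area 116≥103).
S11: dominated by S5 (lease 319≤351, highway distance 10≤27, dock doors 31≥31, floor area 116≥72).
S12: dominated by S5 (lease 319≤364, highway distance 10≤35, dock doors 31≥19, floor area 116≥101).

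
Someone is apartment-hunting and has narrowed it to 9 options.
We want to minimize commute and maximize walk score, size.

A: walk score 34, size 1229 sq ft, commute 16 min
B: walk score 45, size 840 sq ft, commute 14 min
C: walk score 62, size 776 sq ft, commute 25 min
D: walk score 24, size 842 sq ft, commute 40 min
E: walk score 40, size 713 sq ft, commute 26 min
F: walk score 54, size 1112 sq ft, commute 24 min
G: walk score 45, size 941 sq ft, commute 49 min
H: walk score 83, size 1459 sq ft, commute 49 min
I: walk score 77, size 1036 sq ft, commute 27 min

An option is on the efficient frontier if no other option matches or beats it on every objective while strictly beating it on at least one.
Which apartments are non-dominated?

A: not dominated.
B: not dominated (best commute).
C: not dominated.
D: dominated by A (walk score 34≥24, size 1229≥842, commute 16≤40).
E: dominated by B (walk score 45≥40, size 840≥713, commute 14≤26).
F: not dominated.
G: dominated by F (walk score 54≥45, size 1112≥941, commute 24≤49).
H: not dominated (best walk score).
I: not dominated.

A, B, C, F, H, I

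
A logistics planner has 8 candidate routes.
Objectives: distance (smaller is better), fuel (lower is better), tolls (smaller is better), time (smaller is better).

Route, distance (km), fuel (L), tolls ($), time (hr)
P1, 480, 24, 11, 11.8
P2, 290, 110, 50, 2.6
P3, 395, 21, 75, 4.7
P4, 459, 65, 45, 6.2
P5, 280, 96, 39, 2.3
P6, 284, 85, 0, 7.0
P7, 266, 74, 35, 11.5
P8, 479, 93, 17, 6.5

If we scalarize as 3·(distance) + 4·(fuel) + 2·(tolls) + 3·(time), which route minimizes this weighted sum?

P1: 3·480 + 4·24 + 2·11 + 3·11.8 = 1593.4
P2: 3·290 + 4·110 + 2·50 + 3·2.6 = 1417.8
P3: 3·395 + 4·21 + 2·75 + 3·4.7 = 1433.1
P4: 3·459 + 4·65 + 2·45 + 3·6.2 = 1745.6
P5: 3·280 + 4·96 + 2·39 + 3·2.3 = 1308.9
P6: 3·284 + 4·85 + 2·0 + 3·7.0 = 1213.0
P7: 3·266 + 4·74 + 2·35 + 3·11.5 = 1198.5
P8: 3·479 + 4·93 + 2·17 + 3·6.5 = 1862.5
Lowest: P7 at 1198.5.

P7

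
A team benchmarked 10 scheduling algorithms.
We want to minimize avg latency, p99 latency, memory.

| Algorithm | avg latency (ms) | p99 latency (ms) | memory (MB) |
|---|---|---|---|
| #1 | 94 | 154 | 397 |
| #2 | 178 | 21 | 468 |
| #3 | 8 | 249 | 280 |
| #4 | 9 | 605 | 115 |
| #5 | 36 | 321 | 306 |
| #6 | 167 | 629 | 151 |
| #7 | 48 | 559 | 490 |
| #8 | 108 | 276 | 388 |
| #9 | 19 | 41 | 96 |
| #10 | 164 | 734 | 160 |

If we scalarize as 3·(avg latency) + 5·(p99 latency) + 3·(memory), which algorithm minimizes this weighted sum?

#1: 3·94 + 5·154 + 3·397 = 2243
#2: 3·178 + 5·21 + 3·468 = 2043
#3: 3·8 + 5·249 + 3·280 = 2109
#4: 3·9 + 5·605 + 3·115 = 3397
#5: 3·36 + 5·321 + 3·306 = 2631
#6: 3·167 + 5·629 + 3·151 = 4099
#7: 3·48 + 5·559 + 3·490 = 4409
#8: 3·108 + 5·276 + 3·388 = 2868
#9: 3·19 + 5·41 + 3·96 = 550
#10: 3·164 + 5·734 + 3·160 = 4642
Lowest: #9 at 550.

#9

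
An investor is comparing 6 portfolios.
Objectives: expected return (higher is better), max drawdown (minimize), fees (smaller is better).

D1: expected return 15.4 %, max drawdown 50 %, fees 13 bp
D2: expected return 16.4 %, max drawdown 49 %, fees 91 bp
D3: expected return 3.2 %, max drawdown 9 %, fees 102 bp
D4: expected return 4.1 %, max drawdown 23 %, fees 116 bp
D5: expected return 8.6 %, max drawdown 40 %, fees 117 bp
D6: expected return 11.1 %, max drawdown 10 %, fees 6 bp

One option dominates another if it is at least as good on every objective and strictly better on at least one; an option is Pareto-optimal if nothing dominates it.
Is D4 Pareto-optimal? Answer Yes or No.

D6 vs D4: expected return 11.1≥4.1, max drawdown 10≤23, fees 6≤116 — D6 is at least as good on every objective and strictly better on at least one, so D6 dominates D4.

No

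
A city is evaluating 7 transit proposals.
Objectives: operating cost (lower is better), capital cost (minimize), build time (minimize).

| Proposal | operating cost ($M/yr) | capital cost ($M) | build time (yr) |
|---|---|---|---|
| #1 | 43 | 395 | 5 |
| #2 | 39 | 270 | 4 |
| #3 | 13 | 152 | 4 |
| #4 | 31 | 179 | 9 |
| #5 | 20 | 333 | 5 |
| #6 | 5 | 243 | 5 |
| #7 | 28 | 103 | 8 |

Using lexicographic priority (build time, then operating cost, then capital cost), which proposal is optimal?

#3

First minimize build time: best is 4, kept {#2, #3}.
Then minimize operating cost: best is 13, kept {#3}.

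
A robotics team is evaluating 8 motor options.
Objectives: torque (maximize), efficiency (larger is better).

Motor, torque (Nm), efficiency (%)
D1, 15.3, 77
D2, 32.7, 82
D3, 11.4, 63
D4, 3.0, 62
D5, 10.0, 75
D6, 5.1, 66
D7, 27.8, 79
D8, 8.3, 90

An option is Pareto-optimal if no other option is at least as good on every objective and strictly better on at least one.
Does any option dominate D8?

D1: worse on efficiency (77 vs 90).
D2: worse on efficiency (82 vs 90).
D3: worse on efficiency (63 vs 90).
D4: worse on torque (3.0 vs 8.3).
D5: worse on efficiency (75 vs 90).
D6: worse on torque (5.1 vs 8.3).
D7: worse on efficiency (79 vs 90).
No option is at least as good as D8 on every objective and strictly better on one.

No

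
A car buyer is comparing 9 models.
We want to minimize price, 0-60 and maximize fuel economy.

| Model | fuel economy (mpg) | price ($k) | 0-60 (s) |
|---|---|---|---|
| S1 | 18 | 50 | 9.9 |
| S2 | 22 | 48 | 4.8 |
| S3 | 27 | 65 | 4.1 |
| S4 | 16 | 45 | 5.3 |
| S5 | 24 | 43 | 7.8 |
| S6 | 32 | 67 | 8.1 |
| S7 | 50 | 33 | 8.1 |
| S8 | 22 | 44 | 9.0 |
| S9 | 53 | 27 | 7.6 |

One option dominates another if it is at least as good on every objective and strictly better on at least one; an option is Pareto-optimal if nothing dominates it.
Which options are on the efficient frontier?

S1: dominated by S2 (fuel economy 22≥18, price 48≤50, 0-60 4.8≤9.9).
S2: not dominated.
S3: not dominated (best 0-60).
S4: not dominated.
S5: dominated by S9 (fuel economy 53≥24, price 27≤43, 0-60 7.6≤7.8).
S6: dominated by S7 (fuel economy 50≥32, price 33≤67, 0-60 8.1≤8.1).
S7: dominated by S9 (fuel economy 53≥50, price 27≤33, 0-60 7.6≤8.1).
S8: dominated by S5 (fuel economy 24≥22, price 43≤44, 0-60 7.8≤9.0).
S9: not dominated (best fuel economy).

S2, S3, S4, S9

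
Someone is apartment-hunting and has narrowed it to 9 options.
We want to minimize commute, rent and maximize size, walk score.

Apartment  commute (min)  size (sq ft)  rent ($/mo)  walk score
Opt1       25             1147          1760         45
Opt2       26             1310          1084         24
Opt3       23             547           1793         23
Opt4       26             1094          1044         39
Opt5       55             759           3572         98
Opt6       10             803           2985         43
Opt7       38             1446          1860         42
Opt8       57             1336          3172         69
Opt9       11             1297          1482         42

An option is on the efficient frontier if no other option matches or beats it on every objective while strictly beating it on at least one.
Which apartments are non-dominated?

Opt1, Opt2, Opt4, Opt5, Opt6, Opt7, Opt8, Opt9

Opt1: not dominated.
Opt2: not dominated.
Opt3: dominated by Opt9 (commute 11≤23, size 1297≥547, rent 1482≤1793, walk score 42≥23).
Opt4: not dominated (best rent).
Opt5: not dominated (best walk score).
Opt6: not dominated (best commute).
Opt7: not dominated (best size).
Opt8: not dominated.
Opt9: not dominated.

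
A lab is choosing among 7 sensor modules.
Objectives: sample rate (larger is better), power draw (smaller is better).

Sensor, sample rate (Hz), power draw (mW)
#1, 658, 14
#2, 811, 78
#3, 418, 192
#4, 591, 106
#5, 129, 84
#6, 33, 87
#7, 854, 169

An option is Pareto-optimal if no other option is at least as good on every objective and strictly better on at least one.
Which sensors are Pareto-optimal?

#1, #2, #7

#1: not dominated (best power draw).
#2: not dominated.
#3: dominated by #1 (sample rate 658≥418, power draw 14≤192).
#4: dominated by #1 (sample rate 658≥591, power draw 14≤106).
#5: dominated by #1 (sample rate 658≥129, power draw 14≤84).
#6: dominated by #1 (sample rate 658≥33, power draw 14≤87).
#7: not dominated (best sample rate).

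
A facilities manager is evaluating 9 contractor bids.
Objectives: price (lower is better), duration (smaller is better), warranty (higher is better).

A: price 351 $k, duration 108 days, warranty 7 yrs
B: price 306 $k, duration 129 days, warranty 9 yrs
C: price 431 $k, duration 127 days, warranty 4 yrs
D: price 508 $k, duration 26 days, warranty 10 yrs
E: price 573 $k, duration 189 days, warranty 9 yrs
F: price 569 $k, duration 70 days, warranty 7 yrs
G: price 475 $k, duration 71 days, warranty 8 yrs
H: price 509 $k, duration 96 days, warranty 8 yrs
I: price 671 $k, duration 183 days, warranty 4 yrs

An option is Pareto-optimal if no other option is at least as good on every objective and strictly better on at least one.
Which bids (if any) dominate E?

B: price 306≤573, duration 129≤189, warranty 9≥9 — dominates E.
D: price 508≤573, duration 26≤189, warranty 10≥9 — dominates E.
Others (A, C, F, G, H, I) are each worse than E on at least one objective.

B, D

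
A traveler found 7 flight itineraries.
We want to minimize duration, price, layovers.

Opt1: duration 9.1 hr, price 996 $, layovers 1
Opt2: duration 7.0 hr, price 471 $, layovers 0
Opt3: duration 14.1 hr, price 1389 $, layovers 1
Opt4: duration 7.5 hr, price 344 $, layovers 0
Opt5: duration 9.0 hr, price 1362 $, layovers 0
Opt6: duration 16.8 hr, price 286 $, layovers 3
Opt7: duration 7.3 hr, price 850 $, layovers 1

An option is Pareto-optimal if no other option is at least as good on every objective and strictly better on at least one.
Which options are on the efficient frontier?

Opt1: dominated by Opt2 (duration 7.0≤9.1, price 471≤996, layovers 0≤1).
Opt2: not dominated (best duration).
Opt3: dominated by Opt1 (duration 9.1≤14.1, price 996≤1389, layovers 1≤1).
Opt4: not dominated.
Opt5: dominated by Opt2 (duration 7.0≤9.0, price 471≤1362, layovers 0≤0).
Opt6: not dominated (best price).
Opt7: dominated by Opt2 (duration 7.0≤7.3, price 471≤850, layovers 0≤1).

Opt2, Opt4, Opt6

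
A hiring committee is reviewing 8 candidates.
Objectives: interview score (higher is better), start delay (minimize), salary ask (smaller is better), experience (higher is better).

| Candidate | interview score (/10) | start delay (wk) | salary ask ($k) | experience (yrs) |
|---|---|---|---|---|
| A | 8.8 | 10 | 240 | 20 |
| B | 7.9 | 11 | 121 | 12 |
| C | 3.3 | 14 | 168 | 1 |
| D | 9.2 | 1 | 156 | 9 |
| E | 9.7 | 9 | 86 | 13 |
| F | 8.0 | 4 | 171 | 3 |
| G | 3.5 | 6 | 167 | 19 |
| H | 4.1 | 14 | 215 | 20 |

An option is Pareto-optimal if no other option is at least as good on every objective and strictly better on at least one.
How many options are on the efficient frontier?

5

A: not dominated.
B: dominated by E (interview score 9.7≥7.9, start delay 9≤11, salary ask 86≤121, experience 13≥12).
C: dominated by B (interview score 7.9≥3.3, start delay 11≤14, salary ask 121≤168, experience 12≥1).
D: not dominated (best start delay).
E: not dominated (best interview score).
F: dominated by D (interview score 9.2≥8.0, start delay 1≤4, salary ask 156≤171, experience 9≥3).
G: not dominated.
H: not dominated.
Pareto-optimal: A, D, E, G, H → 5.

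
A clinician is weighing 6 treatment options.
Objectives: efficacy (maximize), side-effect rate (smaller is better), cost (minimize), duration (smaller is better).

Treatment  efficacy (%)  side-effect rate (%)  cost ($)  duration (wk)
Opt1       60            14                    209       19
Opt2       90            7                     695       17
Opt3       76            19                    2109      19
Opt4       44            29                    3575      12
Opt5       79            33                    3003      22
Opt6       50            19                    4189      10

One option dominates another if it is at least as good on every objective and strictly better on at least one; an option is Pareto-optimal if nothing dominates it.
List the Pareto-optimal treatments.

Opt1: not dominated (best cost).
Opt2: not dominated (best efficacy).
Opt3: dominated by Opt2 (efficacy 90≥76, side-effect rate 7≤19, cost 695≤2109, duration 17≤19).
Opt4: not dominated.
Opt5: dominated by Opt2 (efficacy 90≥79, side-effect rate 7≤33, cost 695≤3003, duration 17≤22).
Opt6: not dominated (best duration).

Opt1, Opt2, Opt4, Opt6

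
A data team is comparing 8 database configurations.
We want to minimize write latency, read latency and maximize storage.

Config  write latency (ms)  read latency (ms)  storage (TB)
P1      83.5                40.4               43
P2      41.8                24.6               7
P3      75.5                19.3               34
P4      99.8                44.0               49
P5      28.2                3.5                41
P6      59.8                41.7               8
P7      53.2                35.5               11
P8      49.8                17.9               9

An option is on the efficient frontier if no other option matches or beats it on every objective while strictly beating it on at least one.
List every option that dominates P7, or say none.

P5

P5: write latency 28.2≤53.2, read latency 3.5≤35.5, storage 41≥11 — dominates P7.
Others (P1, P2, P3, P4, P6, P8) are each worse than P7 on at least one objective.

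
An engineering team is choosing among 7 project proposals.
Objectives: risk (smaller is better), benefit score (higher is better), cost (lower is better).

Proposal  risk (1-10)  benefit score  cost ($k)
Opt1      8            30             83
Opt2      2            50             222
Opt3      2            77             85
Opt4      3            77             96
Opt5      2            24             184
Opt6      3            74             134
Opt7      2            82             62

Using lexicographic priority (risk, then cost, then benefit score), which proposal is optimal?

First minimize risk: best is 2, kept {Opt2, Opt3, Opt5, Opt7}.
Then minimize cost: best is 62, kept {Opt7}.

Opt7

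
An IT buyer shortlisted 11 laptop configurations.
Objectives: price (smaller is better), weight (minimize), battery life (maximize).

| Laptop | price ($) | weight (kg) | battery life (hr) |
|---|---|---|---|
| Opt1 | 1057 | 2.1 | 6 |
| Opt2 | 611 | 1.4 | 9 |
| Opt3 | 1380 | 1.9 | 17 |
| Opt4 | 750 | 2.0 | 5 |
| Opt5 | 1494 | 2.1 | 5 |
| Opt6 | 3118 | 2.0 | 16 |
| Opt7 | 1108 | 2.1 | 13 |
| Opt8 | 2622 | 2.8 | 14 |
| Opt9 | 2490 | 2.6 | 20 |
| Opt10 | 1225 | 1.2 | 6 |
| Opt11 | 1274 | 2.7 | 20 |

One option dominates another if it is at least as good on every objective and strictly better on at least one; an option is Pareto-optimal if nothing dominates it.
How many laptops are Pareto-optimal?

6

Opt1: dominated by Opt2 (price 611≤1057, weight 1.4≤2.1, battery life 9≥6).
Opt2: not dominated (best price).
Opt3: not dominated.
Opt4: dominated by Opt2 (price 611≤750, weight 1.4≤2.0, battery life 9≥5).
Opt5: dominated by Opt1 (price 1057≤1494, weight 2.1≤2.1, battery life 6≥5).
Opt6: dominated by Opt3 (price 1380≤3118, weight 1.9≤2.0, battery life 17≥16).
Opt7: not dominated.
Opt8: dominated by Opt3 (price 1380≤2622, weight 1.9≤2.8, battery life 17≥14).
Opt9: not dominated.
Opt10: not dominated (best weight).
Opt11: not dominated.
Pareto-optimal: Opt2, Opt3, Opt7, Opt9, Opt10, Opt11 → 6.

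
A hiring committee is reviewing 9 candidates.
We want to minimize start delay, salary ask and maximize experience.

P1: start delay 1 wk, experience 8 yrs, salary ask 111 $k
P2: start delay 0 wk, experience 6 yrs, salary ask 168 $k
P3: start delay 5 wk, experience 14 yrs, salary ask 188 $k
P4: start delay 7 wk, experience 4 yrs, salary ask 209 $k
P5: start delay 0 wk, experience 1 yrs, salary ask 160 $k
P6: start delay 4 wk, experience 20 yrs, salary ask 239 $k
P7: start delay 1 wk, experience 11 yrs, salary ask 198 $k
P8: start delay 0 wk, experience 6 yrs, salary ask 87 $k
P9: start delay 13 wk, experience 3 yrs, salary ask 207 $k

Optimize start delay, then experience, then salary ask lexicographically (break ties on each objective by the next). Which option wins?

P8

First minimize start delay: best is 0, kept {P2, P5, P8}.
Then maximize experience: best is 6, kept {P2, P8}.
Then minimize salary ask: best is 87, kept {P8}.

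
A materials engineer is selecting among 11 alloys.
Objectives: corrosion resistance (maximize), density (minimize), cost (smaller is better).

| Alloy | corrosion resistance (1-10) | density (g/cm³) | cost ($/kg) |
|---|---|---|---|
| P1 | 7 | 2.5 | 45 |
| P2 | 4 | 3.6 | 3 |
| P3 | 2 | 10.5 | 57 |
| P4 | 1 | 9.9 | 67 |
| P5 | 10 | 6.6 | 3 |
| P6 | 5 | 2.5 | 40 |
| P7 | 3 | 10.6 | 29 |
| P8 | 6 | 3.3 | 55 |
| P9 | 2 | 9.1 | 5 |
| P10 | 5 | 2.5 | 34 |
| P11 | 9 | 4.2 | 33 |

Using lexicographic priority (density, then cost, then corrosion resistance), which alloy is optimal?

P10

First minimize density: best is 2.5, kept {P1, P6, P10}.
Then minimize cost: best is 34, kept {P10}.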